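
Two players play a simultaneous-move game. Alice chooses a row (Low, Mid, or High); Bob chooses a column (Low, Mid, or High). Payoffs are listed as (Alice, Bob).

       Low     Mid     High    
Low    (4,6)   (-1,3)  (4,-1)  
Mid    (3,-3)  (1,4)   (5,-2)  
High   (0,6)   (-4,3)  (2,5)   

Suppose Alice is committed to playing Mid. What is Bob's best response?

Mid

With Alice fixed at Mid, Bob's payoffs are: Low → -3, Mid → 4, High → -2.
The maximum is 4, achieved by Mid.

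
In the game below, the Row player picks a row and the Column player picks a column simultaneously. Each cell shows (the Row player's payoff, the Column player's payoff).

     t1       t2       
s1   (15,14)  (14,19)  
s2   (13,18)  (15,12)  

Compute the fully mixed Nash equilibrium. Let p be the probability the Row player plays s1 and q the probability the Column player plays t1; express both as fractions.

Each player's mixing probability is pinned down by making the *other* player indifferent.
The Column player indifferent between t1 and t2: p·14 + (1−p)·18 = p·19 + (1−p)·12 ⟹ 18 + (-4)p = 12 + 7p ⟹ p = 6/11.
The Row player indifferent between s1 and s2: q·15 + (1−q)·14 = q·13 + (1−q)·15 ⟹ 14 + 1q = 15 + (-2)q ⟹ q = 1/3.

p = 6/11, q = 1/3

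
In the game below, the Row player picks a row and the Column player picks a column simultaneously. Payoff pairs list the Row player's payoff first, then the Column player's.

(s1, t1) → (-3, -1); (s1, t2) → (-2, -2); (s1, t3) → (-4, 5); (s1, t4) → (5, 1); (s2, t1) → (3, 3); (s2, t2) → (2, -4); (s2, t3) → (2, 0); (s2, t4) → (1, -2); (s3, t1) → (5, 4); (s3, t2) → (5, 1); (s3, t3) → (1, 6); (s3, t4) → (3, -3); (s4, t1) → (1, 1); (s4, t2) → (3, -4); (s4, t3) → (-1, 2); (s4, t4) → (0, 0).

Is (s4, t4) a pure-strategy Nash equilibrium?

No

Holding the Column player at t4: the Row player gets 0 from s4 but could get 5 by switching to s1. The Row player has a profitable deviation.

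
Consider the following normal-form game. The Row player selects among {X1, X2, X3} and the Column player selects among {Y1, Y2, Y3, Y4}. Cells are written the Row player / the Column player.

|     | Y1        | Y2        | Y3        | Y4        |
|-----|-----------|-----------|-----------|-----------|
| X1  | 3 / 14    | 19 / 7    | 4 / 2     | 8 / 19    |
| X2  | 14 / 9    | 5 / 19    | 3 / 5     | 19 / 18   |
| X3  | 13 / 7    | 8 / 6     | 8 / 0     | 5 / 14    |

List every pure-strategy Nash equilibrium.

None

Check mutual best responses: a cell is a NE iff neither player can gain by unilaterally deviating.
The Row player's best responses — vs Y1: X2 (payoff 14); vs Y2: X1 (payoff 19); vs Y3: X3 (payoff 8); vs Y4: X2 (payoff 19).
The Column player's best responses — vs X1: Y4 (payoff 19); vs X2: Y2 (payoff 19); vs X3: Y4 (payoff 14).
No cell has both players best-responding. For instance, the Row player's best reply to Y3 is X3, but against X3 the Column player prefers Y4 over Y3.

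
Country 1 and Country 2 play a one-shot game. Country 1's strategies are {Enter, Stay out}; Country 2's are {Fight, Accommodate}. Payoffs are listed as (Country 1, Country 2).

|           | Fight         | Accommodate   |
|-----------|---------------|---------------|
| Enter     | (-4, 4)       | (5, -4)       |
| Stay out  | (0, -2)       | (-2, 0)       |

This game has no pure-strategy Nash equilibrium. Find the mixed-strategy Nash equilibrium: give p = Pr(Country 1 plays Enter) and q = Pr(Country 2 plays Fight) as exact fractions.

p = 1/5, q = 7/11

Each player's mixing probability is pinned down by making the *other* player indifferent.
Country 2 indifferent between Fight and Accommodate: p·4 + (1−p)·(-2) = p·(-4) + (1−p)·0 ⟹ (-2) + 6p = 0 + (-4)p ⟹ p = 1/5.
Country 1 indifferent between Enter and Stay out: q·(-4) + (1−q)·5 = q·0 + (1−q)·(-2) ⟹ 5 + (-9)q = (-2) + 2q ⟹ q = 7/11.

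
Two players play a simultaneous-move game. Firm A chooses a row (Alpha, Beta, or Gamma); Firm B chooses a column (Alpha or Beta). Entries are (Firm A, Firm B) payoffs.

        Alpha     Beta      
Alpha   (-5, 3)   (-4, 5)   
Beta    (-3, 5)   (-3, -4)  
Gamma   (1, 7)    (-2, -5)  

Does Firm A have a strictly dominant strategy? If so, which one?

Gamma

Check whether one of Firm A's strategies beats all alternatives regardless of what the opponent does.
Gamma strictly dominates: vs Alpha: 1 > each of {-5, -3}; vs Beta: -2 > each of {-4, -3}.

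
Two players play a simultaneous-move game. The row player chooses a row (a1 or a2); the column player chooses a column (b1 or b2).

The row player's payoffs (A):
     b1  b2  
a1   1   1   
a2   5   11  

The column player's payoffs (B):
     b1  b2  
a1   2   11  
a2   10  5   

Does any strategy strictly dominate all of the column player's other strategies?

A strategy is strictly dominant if it gives the column player a strictly higher payoff than every other strategy, against every choice by the opponent.
b1 is not dominant: against a1, b2 gives 11 > 2.
b2 is not dominant: against a2, b1 gives 10 > 5.
No single strategy is best against every opponent action.

None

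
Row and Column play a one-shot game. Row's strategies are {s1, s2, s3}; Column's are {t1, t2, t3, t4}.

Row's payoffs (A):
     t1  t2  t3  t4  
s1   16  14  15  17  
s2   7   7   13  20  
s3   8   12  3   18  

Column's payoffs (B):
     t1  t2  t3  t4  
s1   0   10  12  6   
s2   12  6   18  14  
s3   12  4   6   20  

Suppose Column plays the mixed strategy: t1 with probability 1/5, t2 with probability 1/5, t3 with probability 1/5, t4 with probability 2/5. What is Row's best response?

s1

Row's best reply maximizes expected payoff against the mix.
s1: (1/5)·16 + (1/5)·14 + (1/5)·15 + (2/5)·17 = 79/5
s2: (1/5)·7 + (1/5)·7 + (1/5)·13 + (2/5)·20 = 67/5
s3: (1/5)·8 + (1/5)·12 + (1/5)·3 + (2/5)·18 = 59/5
Highest expected payoff is 79/5, from s1.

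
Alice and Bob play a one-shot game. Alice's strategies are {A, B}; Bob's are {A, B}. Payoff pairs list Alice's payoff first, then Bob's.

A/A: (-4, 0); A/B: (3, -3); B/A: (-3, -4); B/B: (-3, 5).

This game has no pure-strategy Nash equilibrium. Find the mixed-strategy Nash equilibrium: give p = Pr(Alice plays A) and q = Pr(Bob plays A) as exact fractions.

p = 3/4, q = 6/7

In a mixed NE each player is indifferent between their pure strategies, so the opponent's mix sets the indifference.
Bob indifferent between A and B: p·0 + (1−p)·(-4) = p·(-3) + (1−p)·5 ⟹ (-4) + 4p = 5 + (-8)p ⟹ p = 3/4.
Alice indifferent between A and B: q·(-4) + (1−q)·3 = q·(-3) + (1−q)·(-3) ⟹ 3 + (-7)q = (-3) + 0q ⟹ q = 6/7.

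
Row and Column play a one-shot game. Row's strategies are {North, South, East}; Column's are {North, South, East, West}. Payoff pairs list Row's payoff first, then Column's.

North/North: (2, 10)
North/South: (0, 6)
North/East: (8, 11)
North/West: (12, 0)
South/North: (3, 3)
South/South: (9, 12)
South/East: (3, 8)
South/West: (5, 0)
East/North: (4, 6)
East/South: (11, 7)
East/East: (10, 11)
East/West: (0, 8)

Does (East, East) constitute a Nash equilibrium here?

Holding Column at East: Row gets 10 from East, versus 8 from North, 3 from South. No profitable deviation for Row.
Holding Row at East: Column gets 11 from East, versus 6 from North, 7 from South, 8 from West. No profitable deviation for Column either.

Yes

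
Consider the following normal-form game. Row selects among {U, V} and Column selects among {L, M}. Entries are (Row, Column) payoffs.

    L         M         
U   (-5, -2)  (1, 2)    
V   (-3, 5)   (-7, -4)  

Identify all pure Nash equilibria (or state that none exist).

(U, M) and (V, L)

Check mutual best responses: a cell is a NE iff neither player can gain by unilaterally deviating.
Row's best responses — vs L: V (payoff -3); vs M: U (payoff 1).
Column's best responses — vs U: M (payoff 2); vs V: L (payoff 5).
Mutual best responses occur at (U, M) and (V, L); at each, neither player gains by switching.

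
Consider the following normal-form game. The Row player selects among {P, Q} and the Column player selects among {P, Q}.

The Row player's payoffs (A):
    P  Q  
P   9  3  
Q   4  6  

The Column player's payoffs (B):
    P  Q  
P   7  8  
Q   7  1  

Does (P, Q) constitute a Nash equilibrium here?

Holding the Column player at Q: the Row player gets 3 from P but could get 6 by switching to Q. The Row player has a profitable deviation.

No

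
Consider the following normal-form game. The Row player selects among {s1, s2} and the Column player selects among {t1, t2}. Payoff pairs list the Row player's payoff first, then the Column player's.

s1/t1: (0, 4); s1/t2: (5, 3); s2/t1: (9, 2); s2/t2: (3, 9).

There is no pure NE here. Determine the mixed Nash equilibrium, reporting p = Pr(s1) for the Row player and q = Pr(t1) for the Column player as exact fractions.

p = 7/8, q = 2/11

Each player's mixing probability is pinned down by making the *other* player indifferent.
The Column player indifferent between t1 and t2: p·4 + (1−p)·2 = p·3 + (1−p)·9 ⟹ 2 + 2p = 9 + (-6)p ⟹ p = 7/8.
The Row player indifferent between s1 and s2: q·0 + (1−q)·5 = q·9 + (1−q)·3 ⟹ 5 + (-5)q = 3 + 6q ⟹ q = 2/11.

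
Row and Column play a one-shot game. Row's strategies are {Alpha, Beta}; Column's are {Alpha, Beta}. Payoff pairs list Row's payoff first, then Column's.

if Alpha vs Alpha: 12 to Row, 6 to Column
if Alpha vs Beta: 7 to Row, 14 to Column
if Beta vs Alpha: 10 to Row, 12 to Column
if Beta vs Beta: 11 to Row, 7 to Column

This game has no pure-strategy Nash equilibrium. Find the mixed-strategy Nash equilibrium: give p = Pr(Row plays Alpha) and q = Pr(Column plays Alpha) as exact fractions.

p = 5/13, q = 2/3

Each player's mixing probability is pinned down by making the *other* player indifferent.
Column indifferent between Alpha and Beta: p·6 + (1−p)·12 = p·14 + (1−p)·7 ⟹ 12 + (-6)p = 7 + 7p ⟹ p = 5/13.
Row indifferent between Alpha and Beta: q·12 + (1−q)·7 = q·10 + (1−q)·11 ⟹ 7 + 5q = 11 + (-1)q ⟹ q = 2/3.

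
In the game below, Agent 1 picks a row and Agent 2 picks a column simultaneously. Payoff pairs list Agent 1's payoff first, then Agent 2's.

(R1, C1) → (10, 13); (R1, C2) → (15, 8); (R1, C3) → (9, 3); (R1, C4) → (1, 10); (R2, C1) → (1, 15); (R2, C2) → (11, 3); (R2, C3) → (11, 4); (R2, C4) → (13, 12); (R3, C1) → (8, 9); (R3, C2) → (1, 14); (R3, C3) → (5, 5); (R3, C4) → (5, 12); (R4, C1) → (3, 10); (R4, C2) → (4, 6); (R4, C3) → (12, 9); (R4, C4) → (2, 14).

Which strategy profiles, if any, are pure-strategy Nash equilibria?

(R1, C1)

Check mutual best responses: a cell is a NE iff neither player can gain by unilaterally deviating.
Agent 1's best responses — vs C1: R1 (payoff 10); vs C2: R1 (payoff 15); vs C3: R4 (payoff 12); vs C4: R2 (payoff 13).
Agent 2's best responses — vs R1: C1 (payoff 13); vs R2: C1 (payoff 15); vs R3: C2 (payoff 14); vs R4: C4 (payoff 14).
The only mutual best response is (R1, C1); neither player gains by switching there.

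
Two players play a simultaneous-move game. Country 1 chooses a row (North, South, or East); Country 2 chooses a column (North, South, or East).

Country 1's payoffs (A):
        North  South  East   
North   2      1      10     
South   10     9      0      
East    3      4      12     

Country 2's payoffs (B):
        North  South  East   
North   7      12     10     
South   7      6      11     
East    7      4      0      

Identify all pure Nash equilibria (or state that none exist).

There is no pure-strategy Nash equilibrium

Find each player's best response to every opponent strategy; NE are the intersections.
Country 1's best responses — vs North: South (payoff 10); vs South: South (payoff 9); vs East: East (payoff 12).
Country 2's best responses — vs North: South (payoff 12); vs South: East (payoff 11); vs East: North (payoff 7).
No cell has both players best-responding. For instance, Country 1's best reply to East is East, but against East Country 2 prefers North over East.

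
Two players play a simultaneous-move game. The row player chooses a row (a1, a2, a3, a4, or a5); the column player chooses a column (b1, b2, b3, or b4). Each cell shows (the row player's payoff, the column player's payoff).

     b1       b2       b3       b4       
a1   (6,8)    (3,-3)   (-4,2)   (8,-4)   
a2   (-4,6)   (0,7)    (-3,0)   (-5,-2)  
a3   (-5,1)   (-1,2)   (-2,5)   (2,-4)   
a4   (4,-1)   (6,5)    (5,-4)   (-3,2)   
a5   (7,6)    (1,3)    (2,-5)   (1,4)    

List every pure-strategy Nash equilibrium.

(a4, b2) and (a5, b1)

A profile is a Nash equilibrium when each player is best-responding to the other.
The row player's best responses — vs b1: a5 (payoff 7); vs b2: a4 (payoff 6); vs b3: a4 (payoff 5); vs b4: a1 (payoff 8).
The column player's best responses — vs a1: b1 (payoff 8); vs a2: b2 (payoff 7); vs a3: b3 (payoff 5); vs a4: b2 (payoff 5); vs a5: b1 (payoff 6).
Mutual best responses occur at (a4, b2) and (a5, b1); at each, neither player gains by switching.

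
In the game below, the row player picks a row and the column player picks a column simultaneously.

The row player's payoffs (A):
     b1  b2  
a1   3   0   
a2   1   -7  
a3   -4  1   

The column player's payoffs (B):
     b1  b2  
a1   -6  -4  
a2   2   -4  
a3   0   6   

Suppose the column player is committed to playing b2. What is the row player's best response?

a3

With the column player fixed at b2, the row player's payoffs are: a1 → 0, a2 → -7, a3 → 1.
The maximum is 1, achieved by a3.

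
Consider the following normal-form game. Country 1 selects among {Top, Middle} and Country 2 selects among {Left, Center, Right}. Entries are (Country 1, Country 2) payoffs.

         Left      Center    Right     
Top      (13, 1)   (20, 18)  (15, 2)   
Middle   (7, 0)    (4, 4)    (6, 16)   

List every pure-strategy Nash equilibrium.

Find each player's best response to every opponent strategy; NE are the intersections.
Country 1's best responses — vs Left: Top (payoff 13); vs Center: Top (payoff 20); vs Right: Top (payoff 15).
Country 2's best responses — vs Top: Center (payoff 18); vs Middle: Right (payoff 16).
The only mutual best response is (Top, Center); neither player gains by switching there.

(Top, Center)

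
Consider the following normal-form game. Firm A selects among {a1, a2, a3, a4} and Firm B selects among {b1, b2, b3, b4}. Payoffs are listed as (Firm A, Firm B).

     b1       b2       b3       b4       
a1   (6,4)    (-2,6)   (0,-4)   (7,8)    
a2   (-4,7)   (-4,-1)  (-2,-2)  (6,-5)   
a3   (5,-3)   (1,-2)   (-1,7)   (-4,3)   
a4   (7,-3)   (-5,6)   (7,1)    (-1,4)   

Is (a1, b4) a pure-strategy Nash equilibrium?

Holding Firm B at b4: Firm A gets 7 from a1, versus 6 from a2, -4 from a3, -1 from a4. No profitable deviation for Firm A.
Holding Firm A at a1: Firm B gets 8 from b4, versus 4 from b1, 6 from b2, -4 from b3. No profitable deviation for Firm B either.

Yes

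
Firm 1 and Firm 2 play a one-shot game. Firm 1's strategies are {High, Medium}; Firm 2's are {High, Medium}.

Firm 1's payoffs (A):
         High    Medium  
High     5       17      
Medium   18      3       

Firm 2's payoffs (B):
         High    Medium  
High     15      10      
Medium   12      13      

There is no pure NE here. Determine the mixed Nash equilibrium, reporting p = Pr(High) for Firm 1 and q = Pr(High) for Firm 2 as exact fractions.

p = 1/6, q = 14/27

Each player's mixing probability is pinned down by making the *other* player indifferent.
Firm 2 indifferent between High and Medium: p·15 + (1−p)·12 = p·10 + (1−p)·13 ⟹ 12 + 3p = 13 + (-3)p ⟹ p = 1/6.
Firm 1 indifferent between High and Medium: q·5 + (1−q)·17 = q·18 + (1−q)·3 ⟹ 17 + (-12)q = 3 + 15q ⟹ q = 14/27.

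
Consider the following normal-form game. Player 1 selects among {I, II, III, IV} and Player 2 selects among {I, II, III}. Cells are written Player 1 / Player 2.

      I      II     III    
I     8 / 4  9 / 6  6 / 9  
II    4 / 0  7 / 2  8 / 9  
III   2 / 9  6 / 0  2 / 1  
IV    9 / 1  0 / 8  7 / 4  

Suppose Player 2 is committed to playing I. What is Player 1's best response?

IV

With Player 2 fixed at I, Player 1's payoffs are: I → 8, II → 4, III → 2, IV → 9.
The maximum is 9, achieved by IV.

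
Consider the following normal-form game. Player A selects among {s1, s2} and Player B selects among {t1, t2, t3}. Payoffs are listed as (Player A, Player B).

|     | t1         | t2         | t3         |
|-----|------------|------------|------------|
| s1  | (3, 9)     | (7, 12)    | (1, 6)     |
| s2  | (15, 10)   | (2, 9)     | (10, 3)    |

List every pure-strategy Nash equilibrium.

Check mutual best responses: a cell is a NE iff neither player can gain by unilaterally deviating.
Player A's best responses — vs t1: s2 (payoff 15); vs t2: s1 (payoff 7); vs t3: s2 (payoff 10).
Player B's best responses — vs s1: t2 (payoff 12); vs s2: t1 (payoff 10).
Mutual best responses occur at (s1, t2) and (s2, t1); at each, neither player gains by switching.

(s1, t2) and (s2, t1)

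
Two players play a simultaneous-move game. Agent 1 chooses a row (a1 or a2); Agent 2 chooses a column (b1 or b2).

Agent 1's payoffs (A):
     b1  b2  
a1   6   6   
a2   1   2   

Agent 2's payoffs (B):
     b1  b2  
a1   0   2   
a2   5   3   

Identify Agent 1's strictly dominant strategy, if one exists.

A strategy is strictly dominant if it gives Agent 1 a strictly higher payoff than every other strategy, against every choice by the opponent.
a1 strictly dominates: vs b1: 6 > 1; vs b2: 6 > 2.

a1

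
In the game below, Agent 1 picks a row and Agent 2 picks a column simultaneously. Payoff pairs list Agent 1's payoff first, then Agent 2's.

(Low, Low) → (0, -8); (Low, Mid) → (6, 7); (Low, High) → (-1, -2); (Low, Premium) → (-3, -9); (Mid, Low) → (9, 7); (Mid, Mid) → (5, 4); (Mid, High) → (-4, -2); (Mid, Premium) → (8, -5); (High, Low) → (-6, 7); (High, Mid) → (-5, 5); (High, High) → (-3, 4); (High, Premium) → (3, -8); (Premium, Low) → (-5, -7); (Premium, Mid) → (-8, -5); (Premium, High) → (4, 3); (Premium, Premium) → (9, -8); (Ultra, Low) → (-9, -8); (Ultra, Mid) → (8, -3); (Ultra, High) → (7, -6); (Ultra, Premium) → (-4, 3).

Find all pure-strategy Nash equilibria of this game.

A profile is a Nash equilibrium when each player is best-responding to the other.
Agent 1's best responses — vs Low: Mid (payoff 9); vs Mid: Ultra (payoff 8); vs High: Ultra (payoff 7); vs Premium: Premium (payoff 9).
Agent 2's best responses — vs Low: Mid (payoff 7); vs Mid: Low (payoff 7); vs High: Low (payoff 7); vs Premium: High (payoff 3); vs Ultra: Premium (payoff 3).
The only mutual best response is (Mid, Low); neither player gains by switching there.

(Mid, Low)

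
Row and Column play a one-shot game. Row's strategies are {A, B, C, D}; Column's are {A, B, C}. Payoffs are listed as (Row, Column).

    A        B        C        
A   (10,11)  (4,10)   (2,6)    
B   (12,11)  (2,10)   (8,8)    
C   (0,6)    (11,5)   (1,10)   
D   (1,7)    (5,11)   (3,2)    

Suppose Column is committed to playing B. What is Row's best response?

With Column fixed at B, Row's payoffs are: A → 4, B → 2, C → 11, D → 5.
The maximum is 11, achieved by C.

C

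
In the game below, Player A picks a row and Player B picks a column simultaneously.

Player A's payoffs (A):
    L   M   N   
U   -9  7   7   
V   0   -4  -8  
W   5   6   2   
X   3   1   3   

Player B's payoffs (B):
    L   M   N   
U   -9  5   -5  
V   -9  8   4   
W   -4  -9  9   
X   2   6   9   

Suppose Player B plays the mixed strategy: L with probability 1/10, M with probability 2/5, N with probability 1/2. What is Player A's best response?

Player A's best reply maximizes expected payoff against the mix.
U: (1/10)·(-9) + (2/5)·7 + (1/2)·7 = 27/5
V: (1/10)·0 + (2/5)·(-4) + (1/2)·(-8) = -28/5
W: (1/10)·5 + (2/5)·6 + (1/2)·2 = 39/10
X: (1/10)·3 + (2/5)·1 + (1/2)·3 = 11/5
Highest expected payoff is 27/5, from U.

U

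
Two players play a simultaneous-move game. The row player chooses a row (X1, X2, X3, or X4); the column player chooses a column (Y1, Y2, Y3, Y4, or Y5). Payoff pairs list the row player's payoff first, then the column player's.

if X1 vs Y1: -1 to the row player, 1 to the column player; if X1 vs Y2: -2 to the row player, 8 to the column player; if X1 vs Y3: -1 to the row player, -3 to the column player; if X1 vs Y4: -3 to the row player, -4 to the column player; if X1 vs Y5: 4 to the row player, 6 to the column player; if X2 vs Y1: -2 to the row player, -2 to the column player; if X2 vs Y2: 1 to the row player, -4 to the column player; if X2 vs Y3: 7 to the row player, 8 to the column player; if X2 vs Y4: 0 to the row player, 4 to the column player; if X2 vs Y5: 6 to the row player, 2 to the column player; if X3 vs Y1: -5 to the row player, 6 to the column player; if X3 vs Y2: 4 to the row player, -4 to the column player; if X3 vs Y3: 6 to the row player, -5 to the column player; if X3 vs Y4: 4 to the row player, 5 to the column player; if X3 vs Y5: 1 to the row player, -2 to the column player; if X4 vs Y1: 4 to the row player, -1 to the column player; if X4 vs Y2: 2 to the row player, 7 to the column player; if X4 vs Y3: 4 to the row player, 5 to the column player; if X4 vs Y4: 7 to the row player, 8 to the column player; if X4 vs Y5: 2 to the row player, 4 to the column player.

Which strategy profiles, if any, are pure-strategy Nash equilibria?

(X2, Y3) and (X4, Y4)

Check mutual best responses: a cell is a NE iff neither player can gain by unilaterally deviating.
The row player's best responses — vs Y1: X4 (payoff 4); vs Y2: X3 (payoff 4); vs Y3: X2 (payoff 7); vs Y4: X4 (payoff 7); vs Y5: X2 (payoff 6).
The column player's best responses — vs X1: Y2 (payoff 8); vs X2: Y3 (payoff 8); vs X3: Y1 (payoff 6); vs X4: Y4 (payoff 8).
Mutual best responses occur at (X2, Y3) and (X4, Y4); at each, neither player gains by switching.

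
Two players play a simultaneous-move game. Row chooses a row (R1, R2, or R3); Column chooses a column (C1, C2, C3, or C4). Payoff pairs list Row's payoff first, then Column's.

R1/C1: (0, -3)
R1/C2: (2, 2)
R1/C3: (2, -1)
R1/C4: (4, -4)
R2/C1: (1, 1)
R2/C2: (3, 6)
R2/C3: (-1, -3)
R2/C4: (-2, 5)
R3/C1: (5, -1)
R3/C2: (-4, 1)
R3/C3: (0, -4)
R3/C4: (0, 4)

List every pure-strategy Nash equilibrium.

(R2, C2)

A profile is a Nash equilibrium when each player is best-responding to the other.
Row's best responses — vs C1: R3 (payoff 5); vs C2: R2 (payoff 3); vs C3: R1 (payoff 2); vs C4: R1 (payoff 4).
Column's best responses — vs R1: C2 (payoff 2); vs R2: C2 (payoff 6); vs R3: C4 (payoff 4).
The only mutual best response is (R2, C2); neither player gains by switching there.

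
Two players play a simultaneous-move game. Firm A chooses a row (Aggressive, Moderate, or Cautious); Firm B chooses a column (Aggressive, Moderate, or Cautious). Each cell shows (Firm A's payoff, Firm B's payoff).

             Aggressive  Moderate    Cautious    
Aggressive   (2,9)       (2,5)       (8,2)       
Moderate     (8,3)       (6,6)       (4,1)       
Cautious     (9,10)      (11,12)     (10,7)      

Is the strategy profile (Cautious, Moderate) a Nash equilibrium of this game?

Yes

Holding Firm B at Moderate: Firm A gets 11 from Cautious, versus 2 from Aggressive, 6 from Moderate. No profitable deviation for Firm A.
Holding Firm A at Cautious: Firm B gets 12 from Moderate, versus 10 from Aggressive, 7 from Cautious. No profitable deviation for Firm B either.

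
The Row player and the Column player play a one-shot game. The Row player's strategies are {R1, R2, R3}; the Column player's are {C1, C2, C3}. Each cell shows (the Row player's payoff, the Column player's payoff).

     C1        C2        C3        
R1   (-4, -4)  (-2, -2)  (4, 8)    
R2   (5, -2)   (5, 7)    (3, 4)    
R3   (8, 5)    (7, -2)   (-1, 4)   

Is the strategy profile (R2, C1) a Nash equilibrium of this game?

No

Holding the Column player at C1: the Row player gets 5 from R2 but could get 8 by switching to R3. The Row player has a profitable deviation.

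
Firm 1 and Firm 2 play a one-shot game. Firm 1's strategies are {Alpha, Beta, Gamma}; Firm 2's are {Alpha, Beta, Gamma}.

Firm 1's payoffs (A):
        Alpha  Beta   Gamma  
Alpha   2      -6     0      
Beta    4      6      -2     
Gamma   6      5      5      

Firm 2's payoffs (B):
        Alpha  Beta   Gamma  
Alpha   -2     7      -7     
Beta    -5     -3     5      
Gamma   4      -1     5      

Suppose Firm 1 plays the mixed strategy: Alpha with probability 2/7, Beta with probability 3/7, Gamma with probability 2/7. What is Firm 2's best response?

Gamma

Compute Firm 2's expected payoff from each pure strategy against the given mix.
Alpha: (2/7)·(-2) + (3/7)·(-5) + (2/7)·4 = -11/7
Beta: (2/7)·7 + (3/7)·(-3) + (2/7)·(-1) = 3/7
Gamma: (2/7)·(-7) + (3/7)·5 + (2/7)·5 = 11/7
Highest expected payoff is 11/7, from Gamma.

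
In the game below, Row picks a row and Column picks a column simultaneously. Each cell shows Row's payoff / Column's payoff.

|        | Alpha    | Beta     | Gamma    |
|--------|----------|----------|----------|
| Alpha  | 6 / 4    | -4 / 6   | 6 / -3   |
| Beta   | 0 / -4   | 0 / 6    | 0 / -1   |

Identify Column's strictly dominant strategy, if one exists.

A strategy is strictly dominant if it gives Column a strictly higher payoff than every other strategy, against every choice by the opponent.
Beta strictly dominates: vs Alpha: 6 > each of {4, -3}; vs Beta: 6 > each of {-4, -1}.

Beta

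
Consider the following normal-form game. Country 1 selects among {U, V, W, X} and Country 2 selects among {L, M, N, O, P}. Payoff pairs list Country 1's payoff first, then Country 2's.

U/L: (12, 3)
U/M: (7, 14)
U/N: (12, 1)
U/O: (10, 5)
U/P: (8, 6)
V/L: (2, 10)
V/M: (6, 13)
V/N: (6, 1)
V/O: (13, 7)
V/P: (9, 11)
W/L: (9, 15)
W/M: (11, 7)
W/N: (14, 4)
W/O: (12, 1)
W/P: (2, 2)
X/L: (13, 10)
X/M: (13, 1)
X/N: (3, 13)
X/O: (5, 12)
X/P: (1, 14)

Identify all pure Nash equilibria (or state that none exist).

Check mutual best responses: a cell is a NE iff neither player can gain by unilaterally deviating.
Country 1's best responses — vs L: X (payoff 13); vs M: X (payoff 13); vs N: W (payoff 14); vs O: V (payoff 13); vs P: V (payoff 9).
Country 2's best responses — vs U: M (payoff 14); vs V: M (payoff 13); vs W: L (payoff 15); vs X: P (payoff 14).
No cell has both players best-responding. For instance, Country 1's best reply to O is V, but against V Country 2 prefers M over O.

There is no pure-strategy Nash equilibrium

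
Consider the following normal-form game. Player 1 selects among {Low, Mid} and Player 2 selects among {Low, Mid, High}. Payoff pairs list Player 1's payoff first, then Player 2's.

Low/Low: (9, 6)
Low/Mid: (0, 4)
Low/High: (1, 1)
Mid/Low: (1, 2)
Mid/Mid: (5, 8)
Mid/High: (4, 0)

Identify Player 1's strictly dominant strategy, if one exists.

A strategy is strictly dominant if it gives Player 1 a strictly higher payoff than every other strategy, against every choice by the opponent.
Low is not dominant: against Mid, Mid gives 5 > 0.
Mid is not dominant: against Low, Low gives 9 > 1.
No single strategy is best against every opponent action.

No strictly dominant strategy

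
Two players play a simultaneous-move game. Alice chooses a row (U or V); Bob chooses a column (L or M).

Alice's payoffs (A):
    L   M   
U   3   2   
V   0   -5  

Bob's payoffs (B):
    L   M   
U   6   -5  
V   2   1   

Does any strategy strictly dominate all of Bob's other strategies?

L

A strategy is strictly dominant if it gives Bob a strictly higher payoff than every other strategy, against every choice by the opponent.
L strictly dominates: vs U: 6 > -5; vs V: 2 > 1.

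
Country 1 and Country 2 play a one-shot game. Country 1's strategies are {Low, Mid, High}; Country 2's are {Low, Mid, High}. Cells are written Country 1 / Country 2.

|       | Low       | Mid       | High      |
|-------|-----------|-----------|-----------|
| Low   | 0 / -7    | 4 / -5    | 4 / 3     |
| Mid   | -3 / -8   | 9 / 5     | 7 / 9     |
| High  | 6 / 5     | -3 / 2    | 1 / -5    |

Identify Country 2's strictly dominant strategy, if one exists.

A strategy is strictly dominant if it gives Country 2 a strictly higher payoff than every other strategy, against every choice by the opponent.
Low is not dominant: against Low, Mid gives -5 > -7.
Mid is not dominant: against Low, High gives 3 > -5.
High is not dominant: against High, Low gives 5 > -5.
No single strategy is best against every opponent action.

None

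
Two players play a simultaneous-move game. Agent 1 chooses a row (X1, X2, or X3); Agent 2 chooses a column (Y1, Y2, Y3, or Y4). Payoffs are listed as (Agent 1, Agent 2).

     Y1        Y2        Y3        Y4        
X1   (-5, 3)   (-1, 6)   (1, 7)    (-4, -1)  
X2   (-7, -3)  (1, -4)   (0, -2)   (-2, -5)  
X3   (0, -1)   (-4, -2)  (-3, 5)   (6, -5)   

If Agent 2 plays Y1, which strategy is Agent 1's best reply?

With Agent 2 fixed at Y1, Agent 1's payoffs are: X1 → -5, X2 → -7, X3 → 0.
The maximum is 0, achieved by X3.

X3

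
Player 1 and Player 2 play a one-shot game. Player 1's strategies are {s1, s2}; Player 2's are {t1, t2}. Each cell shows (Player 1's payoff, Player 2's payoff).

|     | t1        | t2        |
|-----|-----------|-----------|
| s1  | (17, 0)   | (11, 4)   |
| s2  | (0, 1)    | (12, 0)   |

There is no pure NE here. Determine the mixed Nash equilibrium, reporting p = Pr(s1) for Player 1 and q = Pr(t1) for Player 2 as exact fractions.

Each player's mixing probability is pinned down by making the *other* player indifferent.
Player 2 indifferent between t1 and t2: p·0 + (1−p)·1 = p·4 + (1−p)·0 ⟹ 1 + (-1)p = 0 + 4p ⟹ p = 1/5.
Player 1 indifferent between s1 and s2: q·17 + (1−q)·11 = q·0 + (1−q)·12 ⟹ 11 + 6q = 12 + (-12)q ⟹ q = 1/18.

p = 1/5, q = 1/18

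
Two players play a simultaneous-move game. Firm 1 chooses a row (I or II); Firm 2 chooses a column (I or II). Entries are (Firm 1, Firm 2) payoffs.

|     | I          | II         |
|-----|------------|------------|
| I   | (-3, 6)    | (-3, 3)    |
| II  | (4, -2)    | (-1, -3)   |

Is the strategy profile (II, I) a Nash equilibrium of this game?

Holding Firm 2 at I: Firm 1 gets 4 from II, versus -3 from I. No profitable deviation for Firm 1.
Holding Firm 1 at II: Firm 2 gets -2 from I, versus -3 from II. No profitable deviation for Firm 2 either.

Yes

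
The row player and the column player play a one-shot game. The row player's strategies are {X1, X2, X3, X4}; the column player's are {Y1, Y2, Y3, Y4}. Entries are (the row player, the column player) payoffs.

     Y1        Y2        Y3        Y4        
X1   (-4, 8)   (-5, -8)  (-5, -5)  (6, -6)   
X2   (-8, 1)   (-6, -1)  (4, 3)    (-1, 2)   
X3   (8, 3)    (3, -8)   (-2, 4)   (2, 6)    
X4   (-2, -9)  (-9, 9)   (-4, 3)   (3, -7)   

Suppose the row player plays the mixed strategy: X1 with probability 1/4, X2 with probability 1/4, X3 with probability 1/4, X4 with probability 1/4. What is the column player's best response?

Y3

Compute the column player's expected payoff from each pure strategy against the given mix.
Y1: (1/4)·8 + (1/4)·1 + (1/4)·3 + (1/4)·(-9) = 3/4
Y2: (1/4)·(-8) + (1/4)·(-1) + (1/4)·(-8) + (1/4)·9 = -2
Y3: (1/4)·(-5) + (1/4)·3 + (1/4)·4 + (1/4)·3 = 5/4
Y4: (1/4)·(-6) + (1/4)·2 + (1/4)·6 + (1/4)·(-7) = -5/4
Highest expected payoff is 5/4, from Y3.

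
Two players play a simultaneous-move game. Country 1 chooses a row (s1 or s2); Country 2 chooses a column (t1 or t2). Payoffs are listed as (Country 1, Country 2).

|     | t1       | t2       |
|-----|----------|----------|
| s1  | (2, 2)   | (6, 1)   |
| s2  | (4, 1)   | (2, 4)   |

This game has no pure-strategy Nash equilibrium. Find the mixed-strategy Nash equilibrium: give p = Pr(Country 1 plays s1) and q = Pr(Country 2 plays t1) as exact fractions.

In a mixed NE each player is indifferent between their pure strategies, so the opponent's mix sets the indifference.
Country 2 indifferent between t1 and t2: p·2 + (1−p)·1 = p·1 + (1−p)·4 ⟹ 1 + 1p = 4 + (-3)p ⟹ p = 3/4.
Country 1 indifferent between s1 and s2: q·2 + (1−q)·6 = q·4 + (1−q)·2 ⟹ 6 + (-4)q = 2 + 2q ⟹ q = 2/3.

p = 3/4, q = 2/3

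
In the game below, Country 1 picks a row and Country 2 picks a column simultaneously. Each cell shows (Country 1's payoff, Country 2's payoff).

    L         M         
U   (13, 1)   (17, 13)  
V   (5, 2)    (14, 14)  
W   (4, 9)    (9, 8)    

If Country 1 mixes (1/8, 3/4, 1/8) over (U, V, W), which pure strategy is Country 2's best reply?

Compute Country 2's expected payoff from each pure strategy against the given mix.
L: (1/8)·1 + (3/4)·2 + (1/8)·9 = 11/4
M: (1/8)·13 + (3/4)·14 + (1/8)·8 = 105/8
Highest expected payoff is 105/8, from M.

M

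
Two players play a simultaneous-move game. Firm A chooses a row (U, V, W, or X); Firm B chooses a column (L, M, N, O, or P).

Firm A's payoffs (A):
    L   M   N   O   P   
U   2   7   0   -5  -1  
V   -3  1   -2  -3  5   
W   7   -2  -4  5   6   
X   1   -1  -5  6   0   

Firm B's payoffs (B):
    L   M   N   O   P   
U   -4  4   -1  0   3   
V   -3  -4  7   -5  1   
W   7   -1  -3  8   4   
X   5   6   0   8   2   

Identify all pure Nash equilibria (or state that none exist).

A profile is a Nash equilibrium when each player is best-responding to the other.
Firm A's best responses — vs L: W (payoff 7); vs M: U (payoff 7); vs N: U (payoff 0); vs O: X (payoff 6); vs P: W (payoff 6).
Firm B's best responses — vs U: M (payoff 4); vs V: N (payoff 7); vs W: O (payoff 8); vs X: O (payoff 8).
Mutual best responses occur at (U, M) and (X, O); at each, neither player gains by switching.

(U, M) and (X, O)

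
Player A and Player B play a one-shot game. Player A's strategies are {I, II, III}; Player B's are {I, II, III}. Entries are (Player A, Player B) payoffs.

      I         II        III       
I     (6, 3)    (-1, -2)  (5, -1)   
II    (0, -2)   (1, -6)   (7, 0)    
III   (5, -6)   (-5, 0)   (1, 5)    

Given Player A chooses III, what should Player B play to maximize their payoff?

III

With Player A fixed at III, Player B's payoffs are: I → -6, II → 0, III → 5.
The maximum is 5, achieved by III.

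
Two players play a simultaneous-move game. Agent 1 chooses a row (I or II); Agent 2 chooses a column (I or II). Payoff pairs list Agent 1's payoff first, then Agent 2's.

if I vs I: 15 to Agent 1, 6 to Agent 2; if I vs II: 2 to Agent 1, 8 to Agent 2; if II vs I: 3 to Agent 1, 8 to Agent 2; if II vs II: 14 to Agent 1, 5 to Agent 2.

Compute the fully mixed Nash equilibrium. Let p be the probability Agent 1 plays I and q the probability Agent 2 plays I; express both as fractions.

Each player's mixing probability is pinned down by making the *other* player indifferent.
Agent 2 indifferent between I and II: p·6 + (1−p)·8 = p·8 + (1−p)·5 ⟹ 8 + (-2)p = 5 + 3p ⟹ p = 3/5.
Agent 1 indifferent between I and II: q·15 + (1−q)·2 = q·3 + (1−q)·14 ⟹ 2 + 13q = 14 + (-11)q ⟹ q = 1/2.

p = 3/5, q = 1/2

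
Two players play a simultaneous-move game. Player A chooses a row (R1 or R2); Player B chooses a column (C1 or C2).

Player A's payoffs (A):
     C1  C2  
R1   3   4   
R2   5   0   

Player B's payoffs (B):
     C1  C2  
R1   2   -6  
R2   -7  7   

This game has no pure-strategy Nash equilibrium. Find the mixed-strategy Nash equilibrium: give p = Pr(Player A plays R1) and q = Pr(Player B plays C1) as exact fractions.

p = 7/11, q = 2/3

Each player's mixing probability is pinned down by making the *other* player indifferent.
Player B indifferent between C1 and C2: p·2 + (1−p)·(-7) = p·(-6) + (1−p)·7 ⟹ (-7) + 9p = 7 + (-13)p ⟹ p = 7/11.
Player A indifferent between R1 and R2: q·3 + (1−q)·4 = q·5 + (1−q)·0 ⟹ 4 + (-1)q = 0 + 5q ⟹ q = 2/3.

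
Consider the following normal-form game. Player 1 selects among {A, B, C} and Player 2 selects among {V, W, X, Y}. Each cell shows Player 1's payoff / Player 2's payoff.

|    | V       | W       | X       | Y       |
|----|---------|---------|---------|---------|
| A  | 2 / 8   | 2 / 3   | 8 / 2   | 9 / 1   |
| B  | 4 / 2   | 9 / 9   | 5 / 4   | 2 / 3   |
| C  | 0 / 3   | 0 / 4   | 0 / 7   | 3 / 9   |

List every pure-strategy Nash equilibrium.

A profile is a Nash equilibrium when each player is best-responding to the other.
Player 1's best responses — vs V: B (payoff 4); vs W: B (payoff 9); vs X: A (payoff 8); vs Y: A (payoff 9).
Player 2's best responses — vs A: V (payoff 8); vs B: W (payoff 9); vs C: Y (payoff 9).
The only mutual best response is (B, W); neither player gains by switching there.

(B, W)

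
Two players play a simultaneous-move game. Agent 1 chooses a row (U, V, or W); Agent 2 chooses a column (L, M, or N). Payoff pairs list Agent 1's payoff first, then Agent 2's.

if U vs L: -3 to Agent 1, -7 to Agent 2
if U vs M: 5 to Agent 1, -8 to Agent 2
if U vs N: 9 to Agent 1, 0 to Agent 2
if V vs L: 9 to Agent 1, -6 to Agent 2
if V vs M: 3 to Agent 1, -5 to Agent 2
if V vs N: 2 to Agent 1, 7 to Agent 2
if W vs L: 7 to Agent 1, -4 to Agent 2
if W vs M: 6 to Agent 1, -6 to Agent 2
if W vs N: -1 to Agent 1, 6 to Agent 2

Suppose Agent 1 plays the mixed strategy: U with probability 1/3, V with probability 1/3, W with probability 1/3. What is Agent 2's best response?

N

Agent 2's best reply maximizes expected payoff against the mix.
L: (1/3)·(-7) + (1/3)·(-6) + (1/3)·(-4) = -17/3
M: (1/3)·(-8) + (1/3)·(-5) + (1/3)·(-6) = -19/3
N: (1/3)·0 + (1/3)·7 + (1/3)·6 = 13/3
Highest expected payoff is 13/3, from N.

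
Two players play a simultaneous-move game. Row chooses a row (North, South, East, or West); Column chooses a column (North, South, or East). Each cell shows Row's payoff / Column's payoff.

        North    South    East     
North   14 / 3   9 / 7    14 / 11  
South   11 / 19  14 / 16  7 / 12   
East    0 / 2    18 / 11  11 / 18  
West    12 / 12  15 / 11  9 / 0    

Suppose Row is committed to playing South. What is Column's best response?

With Row fixed at South, Column's payoffs are: North → 19, South → 16, East → 12.
The maximum is 19, achieved by North.

North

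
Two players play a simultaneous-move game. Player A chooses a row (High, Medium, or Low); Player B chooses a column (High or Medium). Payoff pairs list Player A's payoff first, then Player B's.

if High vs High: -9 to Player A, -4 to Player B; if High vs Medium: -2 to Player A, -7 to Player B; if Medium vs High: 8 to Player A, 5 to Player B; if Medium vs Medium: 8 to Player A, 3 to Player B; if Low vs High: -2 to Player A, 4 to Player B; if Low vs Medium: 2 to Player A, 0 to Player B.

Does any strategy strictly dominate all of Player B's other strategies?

High

A strategy is strictly dominant if it gives Player B a strictly higher payoff than every other strategy, against every choice by the opponent.
High strictly dominates: vs High: -4 > -7; vs Medium: 5 > 3; vs Low: 4 > 0.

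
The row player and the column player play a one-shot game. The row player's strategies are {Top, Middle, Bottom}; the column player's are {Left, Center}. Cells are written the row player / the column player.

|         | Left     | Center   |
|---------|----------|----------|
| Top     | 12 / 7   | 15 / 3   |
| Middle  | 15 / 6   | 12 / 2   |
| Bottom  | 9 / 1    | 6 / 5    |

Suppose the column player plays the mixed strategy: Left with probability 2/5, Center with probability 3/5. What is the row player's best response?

Compute the row player's expected payoff from each pure strategy against the given mix.
Top: (2/5)·12 + (3/5)·15 = 69/5
Middle: (2/5)·15 + (3/5)·12 = 66/5
Bottom: (2/5)·9 + (3/5)·6 = 36/5
Highest expected payoff is 69/5, from Top.

Top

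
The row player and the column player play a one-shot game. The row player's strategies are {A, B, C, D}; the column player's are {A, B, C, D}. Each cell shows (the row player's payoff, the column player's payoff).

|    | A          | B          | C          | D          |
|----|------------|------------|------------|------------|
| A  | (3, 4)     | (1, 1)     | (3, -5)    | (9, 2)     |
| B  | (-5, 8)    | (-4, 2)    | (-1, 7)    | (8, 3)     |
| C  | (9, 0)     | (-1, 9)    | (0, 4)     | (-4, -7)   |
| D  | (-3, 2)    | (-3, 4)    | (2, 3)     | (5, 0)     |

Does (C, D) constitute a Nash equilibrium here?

Holding the column player at D: the row player gets -4 from C but could get 9 by switching to A. The row player has a profitable deviation.

No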